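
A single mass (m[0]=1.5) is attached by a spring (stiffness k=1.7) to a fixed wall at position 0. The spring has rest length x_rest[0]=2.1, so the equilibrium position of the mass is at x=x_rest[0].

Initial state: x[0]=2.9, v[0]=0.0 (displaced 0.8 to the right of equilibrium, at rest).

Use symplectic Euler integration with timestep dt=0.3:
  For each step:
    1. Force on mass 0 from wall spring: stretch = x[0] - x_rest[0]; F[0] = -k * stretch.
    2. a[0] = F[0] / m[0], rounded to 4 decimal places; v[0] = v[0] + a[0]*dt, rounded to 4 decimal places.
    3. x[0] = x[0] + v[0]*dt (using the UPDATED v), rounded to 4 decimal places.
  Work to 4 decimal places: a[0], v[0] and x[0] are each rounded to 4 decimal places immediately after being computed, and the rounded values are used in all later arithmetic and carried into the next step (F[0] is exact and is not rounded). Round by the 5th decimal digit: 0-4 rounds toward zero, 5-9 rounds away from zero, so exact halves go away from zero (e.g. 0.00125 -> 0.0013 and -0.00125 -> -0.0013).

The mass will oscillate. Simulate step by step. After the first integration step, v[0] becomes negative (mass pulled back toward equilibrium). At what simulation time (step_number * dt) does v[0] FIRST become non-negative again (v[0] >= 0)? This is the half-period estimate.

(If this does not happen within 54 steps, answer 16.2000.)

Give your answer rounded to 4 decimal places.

Step 0: x=[2.9000] v=[0.0000]
Step 1: x=[2.8184] v=[-0.2720]
Step 2: x=[2.6635] v=[-0.5163]
Step 3: x=[2.4511] v=[-0.7079]
Step 4: x=[2.2029] v=[-0.8273]
Step 5: x=[1.9442] v=[-0.8623]
Step 6: x=[1.7014] v=[-0.8093]
Step 7: x=[1.4993] v=[-0.6738]
Step 8: x=[1.3584] v=[-0.4696]
Step 9: x=[1.2932] v=[-0.2175]
Step 10: x=[1.3102] v=[0.0568]
First v>=0 after going negative at step 10, time=3.0000

Answer: 3.0000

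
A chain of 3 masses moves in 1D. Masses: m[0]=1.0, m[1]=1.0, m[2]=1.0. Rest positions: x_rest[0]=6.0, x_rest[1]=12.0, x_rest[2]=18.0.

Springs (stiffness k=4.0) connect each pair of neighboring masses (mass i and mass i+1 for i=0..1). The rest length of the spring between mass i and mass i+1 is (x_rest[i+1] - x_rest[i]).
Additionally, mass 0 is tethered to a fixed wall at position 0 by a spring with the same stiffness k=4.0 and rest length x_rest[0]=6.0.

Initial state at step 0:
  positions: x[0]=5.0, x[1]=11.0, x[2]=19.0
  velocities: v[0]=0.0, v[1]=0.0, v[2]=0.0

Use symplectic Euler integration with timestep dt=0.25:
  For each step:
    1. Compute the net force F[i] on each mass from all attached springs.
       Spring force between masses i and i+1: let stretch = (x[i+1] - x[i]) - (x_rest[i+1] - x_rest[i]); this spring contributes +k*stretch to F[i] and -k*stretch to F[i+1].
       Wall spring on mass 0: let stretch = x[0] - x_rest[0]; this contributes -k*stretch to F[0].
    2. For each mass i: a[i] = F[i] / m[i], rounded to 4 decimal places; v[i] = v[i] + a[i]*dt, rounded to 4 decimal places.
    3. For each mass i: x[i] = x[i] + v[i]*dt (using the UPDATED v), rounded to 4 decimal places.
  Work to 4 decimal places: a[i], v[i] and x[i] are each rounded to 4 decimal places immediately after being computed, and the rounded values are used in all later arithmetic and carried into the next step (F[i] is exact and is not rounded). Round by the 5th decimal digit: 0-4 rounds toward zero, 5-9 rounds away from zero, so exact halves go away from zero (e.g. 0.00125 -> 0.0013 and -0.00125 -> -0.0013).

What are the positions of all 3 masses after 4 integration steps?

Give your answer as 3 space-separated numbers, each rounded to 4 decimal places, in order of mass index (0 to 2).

Answer: 7.0469 12.6797 16.8555

Derivation:
Step 0: x=[5.0000 11.0000 19.0000] v=[0.0000 0.0000 0.0000]
Step 1: x=[5.2500 11.5000 18.5000] v=[1.0000 2.0000 -2.0000]
Step 2: x=[5.7500 12.1875 17.7500] v=[2.0000 2.7500 -3.0000]
Step 3: x=[6.4219 12.6563 17.1094] v=[2.6875 1.8750 -2.5625]
Step 4: x=[7.0469 12.6797 16.8555] v=[2.5000 0.0937 -1.0156]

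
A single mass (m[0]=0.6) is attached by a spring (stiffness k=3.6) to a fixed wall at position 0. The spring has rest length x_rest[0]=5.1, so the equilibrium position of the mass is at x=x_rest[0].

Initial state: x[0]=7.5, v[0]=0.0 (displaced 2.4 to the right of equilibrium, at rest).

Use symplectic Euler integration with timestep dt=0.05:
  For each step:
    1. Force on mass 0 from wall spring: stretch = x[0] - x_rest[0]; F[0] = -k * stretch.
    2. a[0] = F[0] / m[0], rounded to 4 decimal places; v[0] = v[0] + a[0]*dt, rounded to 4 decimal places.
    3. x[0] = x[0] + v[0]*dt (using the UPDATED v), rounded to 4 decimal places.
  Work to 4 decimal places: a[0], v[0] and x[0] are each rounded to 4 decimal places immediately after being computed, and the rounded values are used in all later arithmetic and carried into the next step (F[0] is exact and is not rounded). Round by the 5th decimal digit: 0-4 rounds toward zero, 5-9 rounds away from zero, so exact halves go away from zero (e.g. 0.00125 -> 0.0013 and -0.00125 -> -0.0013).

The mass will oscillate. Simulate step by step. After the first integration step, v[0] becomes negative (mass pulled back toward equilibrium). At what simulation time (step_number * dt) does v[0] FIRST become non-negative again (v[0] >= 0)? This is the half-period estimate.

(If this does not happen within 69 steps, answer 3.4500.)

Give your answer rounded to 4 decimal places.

Answer: 1.3000

Derivation:
Step 0: x=[7.5000] v=[0.0000]
Step 1: x=[7.4640] v=[-0.7200]
Step 2: x=[7.3925] v=[-1.4292]
Step 3: x=[7.2867] v=[-2.1170]
Step 4: x=[7.1481] v=[-2.7730]
Step 5: x=[6.9787] v=[-3.3874]
Step 6: x=[6.7812] v=[-3.9510]
Step 7: x=[6.5584] v=[-4.4554]
Step 8: x=[6.3138] v=[-4.8929]
Step 9: x=[6.0510] v=[-5.2570]
Step 10: x=[5.7739] v=[-5.5423]
Step 11: x=[5.4867] v=[-5.7445]
Step 12: x=[5.1937] v=[-5.8605]
Step 13: x=[4.8993] v=[-5.8886]
Step 14: x=[4.6079] v=[-5.8284]
Step 15: x=[4.3239] v=[-5.6808]
Step 16: x=[4.0515] v=[-5.4480]
Step 17: x=[3.7948] v=[-5.1335]
Step 18: x=[3.5577] v=[-4.7419]
Step 19: x=[3.3437] v=[-4.2792]
Step 20: x=[3.1561] v=[-3.7523]
Step 21: x=[2.9976] v=[-3.1691]
Step 22: x=[2.8707] v=[-2.5384]
Step 23: x=[2.7772] v=[-1.8696]
Step 24: x=[2.7186] v=[-1.1728]
Step 25: x=[2.6957] v=[-0.4584]
Step 26: x=[2.7088] v=[0.2629]
First v>=0 after going negative at step 26, time=1.3000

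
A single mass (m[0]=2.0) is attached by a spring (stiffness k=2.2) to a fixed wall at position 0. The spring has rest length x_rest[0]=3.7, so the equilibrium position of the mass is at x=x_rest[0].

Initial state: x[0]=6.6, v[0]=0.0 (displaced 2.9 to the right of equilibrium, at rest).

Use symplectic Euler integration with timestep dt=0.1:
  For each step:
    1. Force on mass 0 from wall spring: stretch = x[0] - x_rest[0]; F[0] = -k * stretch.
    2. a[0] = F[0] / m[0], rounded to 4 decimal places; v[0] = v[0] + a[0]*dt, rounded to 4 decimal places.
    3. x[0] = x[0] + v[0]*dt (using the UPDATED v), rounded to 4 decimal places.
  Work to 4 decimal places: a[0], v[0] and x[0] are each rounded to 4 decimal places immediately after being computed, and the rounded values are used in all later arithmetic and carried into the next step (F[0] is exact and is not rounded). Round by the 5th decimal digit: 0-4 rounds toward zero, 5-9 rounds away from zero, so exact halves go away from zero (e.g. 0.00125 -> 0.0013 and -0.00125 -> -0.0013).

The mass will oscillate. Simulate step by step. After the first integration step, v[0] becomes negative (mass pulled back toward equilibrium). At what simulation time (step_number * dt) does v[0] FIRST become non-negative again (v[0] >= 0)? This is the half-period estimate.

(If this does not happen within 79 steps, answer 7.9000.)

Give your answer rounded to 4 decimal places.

Step 0: x=[6.6000] v=[0.0000]
Step 1: x=[6.5681] v=[-0.3190]
Step 2: x=[6.5047] v=[-0.6345]
Step 3: x=[6.4104] v=[-0.9430]
Step 4: x=[6.2863] v=[-1.2411]
Step 5: x=[6.1337] v=[-1.5256]
Step 6: x=[5.9544] v=[-1.7933]
Step 7: x=[5.7503] v=[-2.0413]
Step 8: x=[5.5236] v=[-2.2668]
Step 9: x=[5.2769] v=[-2.4674]
Step 10: x=[5.0128] v=[-2.6409]
Step 11: x=[4.7343] v=[-2.7853]
Step 12: x=[4.4444] v=[-2.8991]
Step 13: x=[4.1463] v=[-2.9810]
Step 14: x=[3.8433] v=[-3.0301]
Step 15: x=[3.5387] v=[-3.0459]
Step 16: x=[3.2359] v=[-3.0282]
Step 17: x=[2.9382] v=[-2.9772]
Step 18: x=[2.6489] v=[-2.8934]
Step 19: x=[2.3711] v=[-2.7778]
Step 20: x=[2.1079] v=[-2.6316]
Step 21: x=[1.8623] v=[-2.4565]
Step 22: x=[1.6369] v=[-2.2544]
Step 23: x=[1.4342] v=[-2.0275]
Step 24: x=[1.2564] v=[-1.7783]
Step 25: x=[1.1055] v=[-1.5095]
Step 26: x=[0.9831] v=[-1.2241]
Step 27: x=[0.8906] v=[-0.9252]
Step 28: x=[0.8290] v=[-0.6162]
Step 29: x=[0.7990] v=[-0.3004]
Step 30: x=[0.8009] v=[0.0187]
First v>=0 after going negative at step 30, time=3.0000

Answer: 3.0000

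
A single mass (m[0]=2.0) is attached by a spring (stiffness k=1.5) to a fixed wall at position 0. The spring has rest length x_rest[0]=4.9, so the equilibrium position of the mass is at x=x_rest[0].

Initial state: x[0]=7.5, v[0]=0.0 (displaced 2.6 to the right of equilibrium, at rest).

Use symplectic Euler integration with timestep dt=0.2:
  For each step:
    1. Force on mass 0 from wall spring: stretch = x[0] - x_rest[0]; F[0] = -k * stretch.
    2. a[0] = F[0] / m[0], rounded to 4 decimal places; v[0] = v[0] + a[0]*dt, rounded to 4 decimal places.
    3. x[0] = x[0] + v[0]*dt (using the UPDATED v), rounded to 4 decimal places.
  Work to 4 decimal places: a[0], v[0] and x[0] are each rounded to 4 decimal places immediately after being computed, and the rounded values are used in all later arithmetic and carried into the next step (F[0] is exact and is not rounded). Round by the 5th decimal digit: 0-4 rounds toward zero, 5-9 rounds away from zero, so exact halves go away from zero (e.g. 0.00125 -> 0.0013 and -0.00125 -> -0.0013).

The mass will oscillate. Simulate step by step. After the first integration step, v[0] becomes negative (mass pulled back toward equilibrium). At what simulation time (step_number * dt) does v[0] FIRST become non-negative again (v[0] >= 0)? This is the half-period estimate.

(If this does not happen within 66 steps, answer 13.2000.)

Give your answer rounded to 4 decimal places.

Step 0: x=[7.5000] v=[0.0000]
Step 1: x=[7.4220] v=[-0.3900]
Step 2: x=[7.2683] v=[-0.7683]
Step 3: x=[7.0436] v=[-1.1235]
Step 4: x=[6.7546] v=[-1.4450]
Step 5: x=[6.4100] v=[-1.7232]
Step 6: x=[6.0201] v=[-1.9497]
Step 7: x=[5.5966] v=[-2.1177]
Step 8: x=[5.1522] v=[-2.2222]
Step 9: x=[4.7002] v=[-2.2600]
Step 10: x=[4.2542] v=[-2.2300]
Step 11: x=[3.8276] v=[-2.1331]
Step 12: x=[3.4332] v=[-1.9722]
Step 13: x=[3.0828] v=[-1.7522]
Step 14: x=[2.7869] v=[-1.4796]
Step 15: x=[2.5544] v=[-1.1626]
Step 16: x=[2.3922] v=[-0.8108]
Step 17: x=[2.3053] v=[-0.4346]
Step 18: x=[2.2962] v=[-0.0454]
Step 19: x=[2.3652] v=[0.3452]
First v>=0 after going negative at step 19, time=3.8000

Answer: 3.8000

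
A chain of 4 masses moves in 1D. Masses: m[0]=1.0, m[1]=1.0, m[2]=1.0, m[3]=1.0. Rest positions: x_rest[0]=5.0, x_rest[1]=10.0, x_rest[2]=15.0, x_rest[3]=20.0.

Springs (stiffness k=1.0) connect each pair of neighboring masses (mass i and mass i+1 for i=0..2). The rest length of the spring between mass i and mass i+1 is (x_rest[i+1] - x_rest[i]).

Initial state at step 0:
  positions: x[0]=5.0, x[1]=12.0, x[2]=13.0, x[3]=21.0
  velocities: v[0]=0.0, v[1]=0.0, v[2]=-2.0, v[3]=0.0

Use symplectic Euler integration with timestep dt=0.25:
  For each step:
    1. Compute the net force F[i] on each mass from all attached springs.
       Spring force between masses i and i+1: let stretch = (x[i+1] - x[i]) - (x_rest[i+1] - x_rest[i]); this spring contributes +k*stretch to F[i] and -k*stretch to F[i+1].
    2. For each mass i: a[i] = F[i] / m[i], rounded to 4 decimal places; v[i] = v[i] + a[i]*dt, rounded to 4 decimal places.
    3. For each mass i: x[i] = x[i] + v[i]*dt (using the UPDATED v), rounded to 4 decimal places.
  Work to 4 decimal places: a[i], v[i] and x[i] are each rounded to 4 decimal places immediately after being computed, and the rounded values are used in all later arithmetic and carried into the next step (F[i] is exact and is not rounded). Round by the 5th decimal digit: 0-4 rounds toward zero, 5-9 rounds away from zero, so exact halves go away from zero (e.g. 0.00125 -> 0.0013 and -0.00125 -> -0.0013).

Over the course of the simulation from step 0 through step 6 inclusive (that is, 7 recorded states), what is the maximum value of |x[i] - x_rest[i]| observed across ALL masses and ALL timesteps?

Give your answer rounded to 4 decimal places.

Step 0: x=[5.0000 12.0000 13.0000 21.0000] v=[0.0000 0.0000 -2.0000 0.0000]
Step 1: x=[5.1250 11.6250 12.9375 20.8125] v=[0.5000 -1.5000 -0.2500 -0.7500]
Step 2: x=[5.3438 10.9258 13.2852 20.4453] v=[0.8750 -2.7969 1.3906 -1.4688]
Step 3: x=[5.5989 10.0252 13.9329 19.9431] v=[1.0205 -3.6026 2.5908 -2.0088]
Step 4: x=[5.8182 9.0921 14.7120 19.3778] v=[0.8771 -3.7323 3.1164 -2.2614]
Step 5: x=[5.9296 8.3057 15.4315 18.8333] v=[0.4456 -3.1458 2.8779 -2.1779]
Step 6: x=[5.8770 7.8161 15.9182 18.3887] v=[-0.2104 -1.9584 1.9469 -1.7784]
Max displacement = 2.1839

Answer: 2.1839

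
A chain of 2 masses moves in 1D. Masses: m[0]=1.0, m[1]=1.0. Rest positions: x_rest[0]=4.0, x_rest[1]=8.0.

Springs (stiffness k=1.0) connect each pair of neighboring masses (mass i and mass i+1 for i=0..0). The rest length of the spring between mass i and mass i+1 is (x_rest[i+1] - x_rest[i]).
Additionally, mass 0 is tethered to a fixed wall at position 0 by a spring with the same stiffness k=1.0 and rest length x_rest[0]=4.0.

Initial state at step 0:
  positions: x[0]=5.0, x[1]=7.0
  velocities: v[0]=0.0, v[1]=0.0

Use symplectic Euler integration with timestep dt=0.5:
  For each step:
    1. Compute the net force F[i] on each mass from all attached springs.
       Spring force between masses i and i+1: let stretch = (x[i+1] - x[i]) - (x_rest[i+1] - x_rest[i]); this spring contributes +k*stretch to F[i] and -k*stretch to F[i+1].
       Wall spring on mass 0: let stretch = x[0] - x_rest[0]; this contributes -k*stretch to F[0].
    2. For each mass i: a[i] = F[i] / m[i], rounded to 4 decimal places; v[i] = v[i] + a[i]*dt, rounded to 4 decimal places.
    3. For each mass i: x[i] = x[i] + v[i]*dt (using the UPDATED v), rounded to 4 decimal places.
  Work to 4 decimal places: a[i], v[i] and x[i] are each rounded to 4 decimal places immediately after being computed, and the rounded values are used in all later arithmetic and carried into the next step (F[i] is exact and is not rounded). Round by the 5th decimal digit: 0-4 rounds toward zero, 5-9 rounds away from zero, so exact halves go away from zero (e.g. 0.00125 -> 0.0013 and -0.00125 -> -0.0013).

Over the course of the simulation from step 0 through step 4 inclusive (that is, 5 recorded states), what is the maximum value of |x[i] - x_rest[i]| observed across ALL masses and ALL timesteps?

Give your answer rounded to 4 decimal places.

Answer: 1.3281

Derivation:
Step 0: x=[5.0000 7.0000] v=[0.0000 0.0000]
Step 1: x=[4.2500 7.5000] v=[-1.5000 1.0000]
Step 2: x=[3.2500 8.1875] v=[-2.0000 1.3750]
Step 3: x=[2.6719 8.6407] v=[-1.1563 0.9063]
Step 4: x=[2.9180 8.6017] v=[0.4922 -0.0781]
Max displacement = 1.3281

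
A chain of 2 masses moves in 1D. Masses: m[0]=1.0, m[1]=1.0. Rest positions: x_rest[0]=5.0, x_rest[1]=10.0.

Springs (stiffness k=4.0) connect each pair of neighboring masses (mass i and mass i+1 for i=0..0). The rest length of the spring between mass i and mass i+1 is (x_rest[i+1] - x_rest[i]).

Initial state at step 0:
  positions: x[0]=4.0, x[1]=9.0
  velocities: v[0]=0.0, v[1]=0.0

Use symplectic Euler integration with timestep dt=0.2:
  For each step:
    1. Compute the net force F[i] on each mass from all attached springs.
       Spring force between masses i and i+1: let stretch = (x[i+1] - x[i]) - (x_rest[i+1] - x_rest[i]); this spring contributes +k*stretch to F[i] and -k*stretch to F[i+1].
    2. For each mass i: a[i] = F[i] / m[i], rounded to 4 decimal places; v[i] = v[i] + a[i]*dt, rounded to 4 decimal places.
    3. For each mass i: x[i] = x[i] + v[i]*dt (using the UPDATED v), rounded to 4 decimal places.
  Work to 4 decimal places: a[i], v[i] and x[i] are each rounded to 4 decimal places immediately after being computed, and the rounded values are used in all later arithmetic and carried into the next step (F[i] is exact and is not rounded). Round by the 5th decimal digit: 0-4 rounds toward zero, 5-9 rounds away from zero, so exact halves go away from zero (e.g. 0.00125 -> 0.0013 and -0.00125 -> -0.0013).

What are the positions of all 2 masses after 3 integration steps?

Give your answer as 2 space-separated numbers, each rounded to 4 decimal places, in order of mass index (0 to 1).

Step 0: x=[4.0000 9.0000] v=[0.0000 0.0000]
Step 1: x=[4.0000 9.0000] v=[0.0000 0.0000]
Step 2: x=[4.0000 9.0000] v=[0.0000 0.0000]
Step 3: x=[4.0000 9.0000] v=[0.0000 0.0000]

Answer: 4.0000 9.0000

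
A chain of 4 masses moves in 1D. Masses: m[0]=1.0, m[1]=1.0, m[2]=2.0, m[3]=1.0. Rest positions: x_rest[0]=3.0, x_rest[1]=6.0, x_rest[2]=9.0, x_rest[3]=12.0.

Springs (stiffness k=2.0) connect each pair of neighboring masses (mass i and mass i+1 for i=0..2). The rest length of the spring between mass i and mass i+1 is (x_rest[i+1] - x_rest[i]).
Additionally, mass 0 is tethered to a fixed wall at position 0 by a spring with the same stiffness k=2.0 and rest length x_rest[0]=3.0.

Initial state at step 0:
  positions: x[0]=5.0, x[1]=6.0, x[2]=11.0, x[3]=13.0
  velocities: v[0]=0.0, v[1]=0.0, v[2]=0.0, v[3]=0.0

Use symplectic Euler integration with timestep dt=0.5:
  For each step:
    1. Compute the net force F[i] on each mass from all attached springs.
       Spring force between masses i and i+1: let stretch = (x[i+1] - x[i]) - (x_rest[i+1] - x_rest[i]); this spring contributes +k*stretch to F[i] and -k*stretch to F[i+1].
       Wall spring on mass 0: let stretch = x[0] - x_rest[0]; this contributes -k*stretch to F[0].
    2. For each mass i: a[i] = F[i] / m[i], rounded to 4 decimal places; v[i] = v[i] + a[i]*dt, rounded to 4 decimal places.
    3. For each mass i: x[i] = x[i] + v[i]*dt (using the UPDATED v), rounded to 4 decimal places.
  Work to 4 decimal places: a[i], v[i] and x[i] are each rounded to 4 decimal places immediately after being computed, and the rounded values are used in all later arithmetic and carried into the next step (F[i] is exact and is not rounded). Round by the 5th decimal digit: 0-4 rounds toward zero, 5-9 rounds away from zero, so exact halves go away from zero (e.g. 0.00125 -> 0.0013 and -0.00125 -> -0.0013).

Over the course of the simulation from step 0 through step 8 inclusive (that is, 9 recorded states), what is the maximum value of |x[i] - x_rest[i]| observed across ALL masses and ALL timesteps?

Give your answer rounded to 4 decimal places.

Answer: 2.6250

Derivation:
Step 0: x=[5.0000 6.0000 11.0000 13.0000] v=[0.0000 0.0000 0.0000 0.0000]
Step 1: x=[3.0000 8.0000 10.2500 13.5000] v=[-4.0000 4.0000 -1.5000 1.0000]
Step 2: x=[2.0000 8.6250 9.7500 13.8750] v=[-2.0000 1.2500 -1.0000 0.7500]
Step 3: x=[3.3125 6.5000 10.0000 13.6875] v=[2.6250 -4.2500 0.5000 -0.3750]
Step 4: x=[4.5625 4.5313 10.2969 13.1563] v=[2.5000 -3.9375 0.5938 -1.0625]
Step 5: x=[3.5157 5.4610 9.8673 12.6954] v=[-2.0937 1.8593 -0.8593 -0.9219]
Step 6: x=[1.6837 7.6212 9.0431 12.3204] v=[-3.6641 4.3203 -1.6484 -0.7500]
Step 7: x=[1.9786 7.5236 8.6828 11.8068] v=[0.5897 -0.1953 -0.7207 -1.0273]
Step 8: x=[4.0567 5.2331 8.8137 11.2312] v=[4.1561 -4.5811 0.2617 -1.1513]
Max displacement = 2.6250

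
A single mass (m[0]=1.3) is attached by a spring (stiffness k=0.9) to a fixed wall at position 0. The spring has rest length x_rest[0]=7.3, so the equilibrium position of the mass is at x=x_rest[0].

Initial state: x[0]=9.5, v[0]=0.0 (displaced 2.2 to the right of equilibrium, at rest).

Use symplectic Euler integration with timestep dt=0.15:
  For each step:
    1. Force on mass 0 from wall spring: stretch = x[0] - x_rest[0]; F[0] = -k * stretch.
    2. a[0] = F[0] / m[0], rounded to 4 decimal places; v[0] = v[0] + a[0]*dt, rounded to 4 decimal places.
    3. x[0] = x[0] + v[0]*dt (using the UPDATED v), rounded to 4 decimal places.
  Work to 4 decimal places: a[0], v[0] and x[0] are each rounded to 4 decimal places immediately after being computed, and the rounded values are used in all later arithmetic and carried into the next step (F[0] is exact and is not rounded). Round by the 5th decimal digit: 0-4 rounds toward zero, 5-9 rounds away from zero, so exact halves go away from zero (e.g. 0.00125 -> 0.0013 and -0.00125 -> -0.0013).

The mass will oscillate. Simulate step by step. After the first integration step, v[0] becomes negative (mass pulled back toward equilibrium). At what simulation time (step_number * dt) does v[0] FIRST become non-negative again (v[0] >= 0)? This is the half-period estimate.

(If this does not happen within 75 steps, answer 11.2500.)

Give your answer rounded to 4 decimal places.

Answer: 3.9000

Derivation:
Step 0: x=[9.5000] v=[0.0000]
Step 1: x=[9.4657] v=[-0.2285]
Step 2: x=[9.3977] v=[-0.4534]
Step 3: x=[9.2970] v=[-0.6712]
Step 4: x=[9.1652] v=[-0.8786]
Step 5: x=[9.0044] v=[-1.0723]
Step 6: x=[8.8170] v=[-1.2493]
Step 7: x=[8.6060] v=[-1.4068]
Step 8: x=[8.3746] v=[-1.5424]
Step 9: x=[8.1265] v=[-1.6540]
Step 10: x=[7.8655] v=[-1.7398]
Step 11: x=[7.5957] v=[-1.7985]
Step 12: x=[7.3213] v=[-1.8292]
Step 13: x=[7.0466] v=[-1.8314]
Step 14: x=[6.7758] v=[-1.8051]
Step 15: x=[6.5132] v=[-1.7507]
Step 16: x=[6.2629] v=[-1.6690]
Step 17: x=[6.0287] v=[-1.5613]
Step 18: x=[5.8143] v=[-1.4293]
Step 19: x=[5.6231] v=[-1.2750]
Step 20: x=[5.4580] v=[-1.1009]
Step 21: x=[5.3216] v=[-0.9096]
Step 22: x=[5.2160] v=[-0.7041]
Step 23: x=[5.1428] v=[-0.4877]
Step 24: x=[5.1032] v=[-0.2637]
Step 25: x=[5.0979] v=[-0.0356]
Step 26: x=[5.1269] v=[0.1931]
First v>=0 after going negative at step 26, time=3.9000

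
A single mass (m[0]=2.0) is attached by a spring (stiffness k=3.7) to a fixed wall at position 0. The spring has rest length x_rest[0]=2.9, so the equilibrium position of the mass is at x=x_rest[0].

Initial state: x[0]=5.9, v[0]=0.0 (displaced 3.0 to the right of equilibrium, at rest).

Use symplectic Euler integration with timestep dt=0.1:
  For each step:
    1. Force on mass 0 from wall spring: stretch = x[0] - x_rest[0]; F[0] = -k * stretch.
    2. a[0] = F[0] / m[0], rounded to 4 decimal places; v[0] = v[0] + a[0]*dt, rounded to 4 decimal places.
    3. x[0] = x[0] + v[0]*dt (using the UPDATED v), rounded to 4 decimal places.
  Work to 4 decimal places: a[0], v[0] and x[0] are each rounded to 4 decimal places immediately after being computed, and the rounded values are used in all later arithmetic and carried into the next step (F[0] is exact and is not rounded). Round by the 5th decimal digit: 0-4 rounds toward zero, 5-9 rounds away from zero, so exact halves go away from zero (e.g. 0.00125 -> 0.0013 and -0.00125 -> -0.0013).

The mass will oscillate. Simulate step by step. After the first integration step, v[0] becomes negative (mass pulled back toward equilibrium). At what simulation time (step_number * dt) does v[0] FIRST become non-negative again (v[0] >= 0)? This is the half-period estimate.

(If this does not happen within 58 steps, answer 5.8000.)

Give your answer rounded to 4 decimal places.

Step 0: x=[5.9000] v=[0.0000]
Step 1: x=[5.8445] v=[-0.5550]
Step 2: x=[5.7345] v=[-1.0997]
Step 3: x=[5.5721] v=[-1.6241]
Step 4: x=[5.3603] v=[-2.1184]
Step 5: x=[5.1029] v=[-2.5736]
Step 6: x=[4.8048] v=[-2.9811]
Step 7: x=[4.4715] v=[-3.3335]
Step 8: x=[4.1091] v=[-3.6242]
Step 9: x=[3.7243] v=[-3.8479]
Step 10: x=[3.3243] v=[-4.0004]
Step 11: x=[2.9164] v=[-4.0789]
Step 12: x=[2.5082] v=[-4.0819]
Step 13: x=[2.1073] v=[-4.0094]
Step 14: x=[1.7210] v=[-3.8628]
Step 15: x=[1.3565] v=[-3.6447]
Step 16: x=[1.0206] v=[-3.3592]
Step 17: x=[0.7195] v=[-3.0115]
Step 18: x=[0.4587] v=[-2.6081]
Step 19: x=[0.2431] v=[-2.1565]
Step 20: x=[0.0766] v=[-1.6650]
Step 21: x=[-0.0377] v=[-1.1427]
Step 22: x=[-0.0976] v=[-0.5992]
Step 23: x=[-0.1021] v=[-0.0446]
Step 24: x=[-0.0510] v=[0.5108]
First v>=0 after going negative at step 24, time=2.4000

Answer: 2.4000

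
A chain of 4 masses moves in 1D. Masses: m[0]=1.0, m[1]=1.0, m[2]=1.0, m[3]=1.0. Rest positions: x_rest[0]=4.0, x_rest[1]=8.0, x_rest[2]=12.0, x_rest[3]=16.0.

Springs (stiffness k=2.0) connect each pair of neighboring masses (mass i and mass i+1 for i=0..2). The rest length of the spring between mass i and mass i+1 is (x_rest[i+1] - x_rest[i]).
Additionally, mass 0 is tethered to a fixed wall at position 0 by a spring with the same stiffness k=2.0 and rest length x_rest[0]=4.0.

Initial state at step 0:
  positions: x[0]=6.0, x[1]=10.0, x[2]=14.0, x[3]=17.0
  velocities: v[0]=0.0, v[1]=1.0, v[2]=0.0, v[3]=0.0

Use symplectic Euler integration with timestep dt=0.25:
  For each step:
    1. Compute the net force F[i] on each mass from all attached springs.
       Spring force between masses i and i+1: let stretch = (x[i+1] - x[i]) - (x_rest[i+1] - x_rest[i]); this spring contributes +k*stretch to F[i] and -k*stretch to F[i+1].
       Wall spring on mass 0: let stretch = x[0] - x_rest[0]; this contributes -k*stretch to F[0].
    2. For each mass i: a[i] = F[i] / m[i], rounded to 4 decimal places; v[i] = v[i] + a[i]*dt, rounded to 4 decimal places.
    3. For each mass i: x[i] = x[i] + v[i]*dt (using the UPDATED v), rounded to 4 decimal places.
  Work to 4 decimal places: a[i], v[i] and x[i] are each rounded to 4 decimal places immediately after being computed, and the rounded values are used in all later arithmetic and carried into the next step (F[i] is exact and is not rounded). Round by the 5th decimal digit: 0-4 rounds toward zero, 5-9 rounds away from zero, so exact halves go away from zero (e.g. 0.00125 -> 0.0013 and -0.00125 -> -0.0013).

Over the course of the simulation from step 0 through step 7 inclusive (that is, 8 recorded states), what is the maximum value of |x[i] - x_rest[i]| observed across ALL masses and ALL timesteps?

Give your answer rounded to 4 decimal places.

Step 0: x=[6.0000 10.0000 14.0000 17.0000] v=[0.0000 1.0000 0.0000 0.0000]
Step 1: x=[5.7500 10.2500 13.8750 17.1250] v=[-1.0000 1.0000 -0.5000 0.5000]
Step 2: x=[5.3438 10.3906 13.7031 17.3438] v=[-1.6250 0.5625 -0.6875 0.8750]
Step 3: x=[4.9004 10.3144 13.5723 17.6075] v=[-1.7735 -0.3047 -0.5234 1.0547]
Step 4: x=[4.5212 9.9687 13.5386 17.8668] v=[-1.5167 -1.3828 -0.1348 1.0371]
Step 5: x=[4.2578 9.3883 13.5997 18.0851] v=[-1.0536 -2.3216 0.2444 0.8730]
Step 6: x=[4.1035 8.6930 13.6951 18.2427] v=[-0.6173 -2.7812 0.3814 0.6303]
Step 7: x=[4.0099 8.0493 13.7337 18.3318] v=[-0.3743 -2.5749 0.1542 0.3565]
Max displacement = 2.3906

Answer: 2.3906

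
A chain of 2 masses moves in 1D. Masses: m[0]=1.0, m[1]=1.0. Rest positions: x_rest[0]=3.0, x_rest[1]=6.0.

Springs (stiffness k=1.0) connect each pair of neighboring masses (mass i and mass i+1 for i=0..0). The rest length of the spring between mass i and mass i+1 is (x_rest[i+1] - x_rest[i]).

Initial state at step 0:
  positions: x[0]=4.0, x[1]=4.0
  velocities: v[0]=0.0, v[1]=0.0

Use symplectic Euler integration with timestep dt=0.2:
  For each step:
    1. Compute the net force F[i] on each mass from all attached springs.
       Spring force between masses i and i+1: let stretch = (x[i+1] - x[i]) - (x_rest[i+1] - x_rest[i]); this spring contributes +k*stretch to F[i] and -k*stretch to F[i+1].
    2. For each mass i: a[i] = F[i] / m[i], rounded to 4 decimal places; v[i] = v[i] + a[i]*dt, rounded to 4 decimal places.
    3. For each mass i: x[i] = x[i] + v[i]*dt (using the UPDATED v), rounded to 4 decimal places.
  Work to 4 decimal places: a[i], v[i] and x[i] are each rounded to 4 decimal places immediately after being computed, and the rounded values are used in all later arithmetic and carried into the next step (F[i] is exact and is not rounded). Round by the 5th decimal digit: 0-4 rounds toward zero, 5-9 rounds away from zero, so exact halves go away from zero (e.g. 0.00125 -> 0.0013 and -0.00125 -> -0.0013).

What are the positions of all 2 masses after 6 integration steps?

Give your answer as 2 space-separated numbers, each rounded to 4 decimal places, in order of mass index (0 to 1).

Step 0: x=[4.0000 4.0000] v=[0.0000 0.0000]
Step 1: x=[3.8800 4.1200] v=[-0.6000 0.6000]
Step 2: x=[3.6496 4.3504] v=[-1.1520 1.1520]
Step 3: x=[3.3272 4.6728] v=[-1.6118 1.6118]
Step 4: x=[2.9387 5.0613] v=[-1.9427 1.9427]
Step 5: x=[2.5151 5.4849] v=[-2.1182 2.1182]
Step 6: x=[2.0903 5.9097] v=[-2.1242 2.1242]

Answer: 2.0903 5.9097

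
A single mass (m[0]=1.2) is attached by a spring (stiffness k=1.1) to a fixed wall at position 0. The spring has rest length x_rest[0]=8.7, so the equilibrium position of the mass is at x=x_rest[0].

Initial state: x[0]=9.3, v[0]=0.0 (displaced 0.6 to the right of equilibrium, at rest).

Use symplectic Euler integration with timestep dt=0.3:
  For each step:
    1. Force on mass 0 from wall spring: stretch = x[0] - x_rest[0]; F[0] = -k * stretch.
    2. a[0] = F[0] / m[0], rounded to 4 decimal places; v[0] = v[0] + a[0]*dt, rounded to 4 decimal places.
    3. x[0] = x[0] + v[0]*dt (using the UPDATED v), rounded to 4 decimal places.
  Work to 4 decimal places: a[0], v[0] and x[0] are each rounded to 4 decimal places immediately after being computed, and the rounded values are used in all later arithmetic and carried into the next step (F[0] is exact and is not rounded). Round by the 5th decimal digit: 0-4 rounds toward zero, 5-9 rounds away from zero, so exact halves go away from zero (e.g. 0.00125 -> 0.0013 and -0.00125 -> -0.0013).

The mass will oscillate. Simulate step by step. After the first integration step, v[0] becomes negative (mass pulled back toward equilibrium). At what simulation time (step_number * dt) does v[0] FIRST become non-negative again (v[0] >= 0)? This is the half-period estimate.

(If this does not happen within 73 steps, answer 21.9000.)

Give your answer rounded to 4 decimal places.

Step 0: x=[9.3000] v=[0.0000]
Step 1: x=[9.2505] v=[-0.1650]
Step 2: x=[9.1556] v=[-0.3164]
Step 3: x=[9.0231] v=[-0.4417]
Step 4: x=[8.8639] v=[-0.5306]
Step 5: x=[8.6912] v=[-0.5757]
Step 6: x=[8.5192] v=[-0.5733]
Step 7: x=[8.3621] v=[-0.5236]
Step 8: x=[8.2329] v=[-0.4307]
Step 9: x=[8.1422] v=[-0.3022]
Step 10: x=[8.0976] v=[-0.1488]
Step 11: x=[8.1027] v=[0.0169]
First v>=0 after going negative at step 11, time=3.3000

Answer: 3.3000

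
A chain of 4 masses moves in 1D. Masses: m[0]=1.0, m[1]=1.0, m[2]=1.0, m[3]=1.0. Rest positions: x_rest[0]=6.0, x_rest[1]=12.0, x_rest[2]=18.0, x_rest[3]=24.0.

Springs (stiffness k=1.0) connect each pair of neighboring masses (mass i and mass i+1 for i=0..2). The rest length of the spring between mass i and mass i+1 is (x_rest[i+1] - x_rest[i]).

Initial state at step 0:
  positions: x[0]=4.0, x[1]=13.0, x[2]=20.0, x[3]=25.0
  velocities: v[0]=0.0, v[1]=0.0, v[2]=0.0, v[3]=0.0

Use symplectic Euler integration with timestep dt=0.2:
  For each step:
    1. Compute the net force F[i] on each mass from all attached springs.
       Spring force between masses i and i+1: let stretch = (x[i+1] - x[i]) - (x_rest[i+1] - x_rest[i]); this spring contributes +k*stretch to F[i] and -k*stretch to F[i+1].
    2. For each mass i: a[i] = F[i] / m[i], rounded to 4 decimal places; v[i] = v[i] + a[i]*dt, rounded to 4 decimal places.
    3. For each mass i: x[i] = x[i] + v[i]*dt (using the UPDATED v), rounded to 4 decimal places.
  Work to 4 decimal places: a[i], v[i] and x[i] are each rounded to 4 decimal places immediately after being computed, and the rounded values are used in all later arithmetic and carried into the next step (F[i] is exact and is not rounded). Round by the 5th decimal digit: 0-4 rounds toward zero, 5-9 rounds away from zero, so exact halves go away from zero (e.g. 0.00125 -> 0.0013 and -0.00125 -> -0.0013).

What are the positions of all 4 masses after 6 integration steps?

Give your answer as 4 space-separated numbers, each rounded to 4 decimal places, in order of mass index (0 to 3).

Answer: 6.0113 11.8189 18.6348 25.5352

Derivation:
Step 0: x=[4.0000 13.0000 20.0000 25.0000] v=[0.0000 0.0000 0.0000 0.0000]
Step 1: x=[4.1200 12.9200 19.9200 25.0400] v=[0.6000 -0.4000 -0.4000 0.2000]
Step 2: x=[4.3520 12.7680 19.7648 25.1152] v=[1.1600 -0.7600 -0.7760 0.3760]
Step 3: x=[4.6806 12.5592 19.5437 25.2164] v=[1.6432 -1.0438 -1.1053 0.5059]
Step 4: x=[5.0844 12.3147 19.2702 25.3307] v=[2.0189 -1.2226 -1.3677 0.5714]
Step 5: x=[5.5374 12.0592 18.9609 25.4426] v=[2.2650 -1.2776 -1.5467 0.5593]
Step 6: x=[6.0113 11.8189 18.6348 25.5352] v=[2.3694 -1.2016 -1.6307 0.4630]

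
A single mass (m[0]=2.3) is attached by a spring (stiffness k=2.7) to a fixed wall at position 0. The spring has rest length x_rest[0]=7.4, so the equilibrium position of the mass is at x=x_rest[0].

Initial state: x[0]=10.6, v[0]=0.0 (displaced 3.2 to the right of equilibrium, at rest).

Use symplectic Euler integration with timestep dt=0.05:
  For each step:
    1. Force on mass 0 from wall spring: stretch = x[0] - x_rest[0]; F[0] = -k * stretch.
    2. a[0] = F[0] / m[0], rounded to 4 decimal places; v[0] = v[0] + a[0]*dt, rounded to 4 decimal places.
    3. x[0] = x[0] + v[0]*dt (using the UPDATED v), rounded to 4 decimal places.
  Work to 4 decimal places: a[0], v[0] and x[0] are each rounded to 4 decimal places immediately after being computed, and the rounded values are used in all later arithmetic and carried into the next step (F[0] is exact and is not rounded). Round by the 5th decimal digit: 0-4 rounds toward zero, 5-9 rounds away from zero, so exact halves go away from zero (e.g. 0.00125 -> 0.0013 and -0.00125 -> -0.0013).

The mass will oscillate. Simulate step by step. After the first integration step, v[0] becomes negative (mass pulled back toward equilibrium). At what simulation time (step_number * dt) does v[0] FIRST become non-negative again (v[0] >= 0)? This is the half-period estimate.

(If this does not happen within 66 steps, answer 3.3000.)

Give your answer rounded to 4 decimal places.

Step 0: x=[10.6000] v=[0.0000]
Step 1: x=[10.5906] v=[-0.1878]
Step 2: x=[10.5718] v=[-0.3751]
Step 3: x=[10.5437] v=[-0.5613]
Step 4: x=[10.5064] v=[-0.7458]
Step 5: x=[10.4600] v=[-0.9281]
Step 6: x=[10.4046] v=[-1.1077]
Step 7: x=[10.3404] v=[-1.2841]
Step 8: x=[10.2676] v=[-1.4567]
Step 9: x=[10.1864] v=[-1.6250]
Step 10: x=[10.0970] v=[-1.7886]
Step 11: x=[9.9997] v=[-1.9469]
Step 12: x=[9.8947] v=[-2.0995]
Step 13: x=[9.7824] v=[-2.2459]
Step 14: x=[9.6631] v=[-2.3857]
Step 15: x=[9.5372] v=[-2.5185]
Step 16: x=[9.4050] v=[-2.6439]
Step 17: x=[9.2669] v=[-2.7616]
Step 18: x=[9.1233] v=[-2.8712]
Step 19: x=[8.9747] v=[-2.9724]
Step 20: x=[8.8215] v=[-3.0648]
Step 21: x=[8.6641] v=[-3.1482]
Step 22: x=[8.5030] v=[-3.2224]
Step 23: x=[8.3386] v=[-3.2871]
Step 24: x=[8.1715] v=[-3.3422]
Step 25: x=[8.0021] v=[-3.3875]
Step 26: x=[7.8310] v=[-3.4228]
Step 27: x=[7.6586] v=[-3.4481]
Step 28: x=[7.4854] v=[-3.4633]
Step 29: x=[7.3120] v=[-3.4683]
Step 30: x=[7.1388] v=[-3.4631]
Step 31: x=[6.9664] v=[-3.4478]
Step 32: x=[6.7953] v=[-3.4224]
Step 33: x=[6.6260] v=[-3.3869]
Step 34: x=[6.4589] v=[-3.3415]
Step 35: x=[6.2946] v=[-3.2863]
Step 36: x=[6.1335] v=[-3.2214]
Step 37: x=[5.9761] v=[-3.1471]
Step 38: x=[5.8229] v=[-3.0635]
Step 39: x=[5.6744] v=[-2.9709]
Step 40: x=[5.5309] v=[-2.8696]
Step 41: x=[5.3929] v=[-2.7599]
Step 42: x=[5.2608] v=[-2.6421]
Step 43: x=[5.1350] v=[-2.5165]
Step 44: x=[5.0158] v=[-2.3836]
Step 45: x=[4.9036] v=[-2.2437]
Step 46: x=[4.7987] v=[-2.0972]
Step 47: x=[4.7015] v=[-1.9445]
Step 48: x=[4.6122] v=[-1.7861]
Step 49: x=[4.5311] v=[-1.6225]
Step 50: x=[4.4584] v=[-1.4541]
Step 51: x=[4.3943] v=[-1.2814]
Step 52: x=[4.3391] v=[-1.1050]
Step 53: x=[4.2928] v=[-0.9253]
Step 54: x=[4.2557] v=[-0.7429]
Step 55: x=[4.2278] v=[-0.5583]
Step 56: x=[4.2092] v=[-0.3721]
Step 57: x=[4.2000] v=[-0.1848]
Step 58: x=[4.2002] v=[0.0030]
First v>=0 after going negative at step 58, time=2.9000

Answer: 2.9000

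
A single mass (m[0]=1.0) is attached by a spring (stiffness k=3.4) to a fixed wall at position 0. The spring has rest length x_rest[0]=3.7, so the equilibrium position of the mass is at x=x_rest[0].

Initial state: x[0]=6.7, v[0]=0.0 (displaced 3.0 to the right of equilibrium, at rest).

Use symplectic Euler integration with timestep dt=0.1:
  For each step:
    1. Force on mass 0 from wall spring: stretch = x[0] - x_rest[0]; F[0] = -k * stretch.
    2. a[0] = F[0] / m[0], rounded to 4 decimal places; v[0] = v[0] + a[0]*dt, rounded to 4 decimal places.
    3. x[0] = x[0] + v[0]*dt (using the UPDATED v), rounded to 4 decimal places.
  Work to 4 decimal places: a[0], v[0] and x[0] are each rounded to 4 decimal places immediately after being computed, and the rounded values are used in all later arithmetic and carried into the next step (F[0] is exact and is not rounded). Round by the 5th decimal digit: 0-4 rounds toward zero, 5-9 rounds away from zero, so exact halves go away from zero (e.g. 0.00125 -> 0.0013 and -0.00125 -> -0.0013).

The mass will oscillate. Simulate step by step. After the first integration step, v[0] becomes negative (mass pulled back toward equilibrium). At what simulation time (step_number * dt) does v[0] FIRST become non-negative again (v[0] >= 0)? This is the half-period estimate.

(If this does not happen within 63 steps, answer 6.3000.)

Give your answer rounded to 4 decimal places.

Step 0: x=[6.7000] v=[0.0000]
Step 1: x=[6.5980] v=[-1.0200]
Step 2: x=[6.3975] v=[-2.0053]
Step 3: x=[6.1053] v=[-2.9225]
Step 4: x=[5.7313] v=[-3.7403]
Step 5: x=[5.2882] v=[-4.4309]
Step 6: x=[4.7911] v=[-4.9709]
Step 7: x=[4.2569] v=[-5.3419]
Step 8: x=[3.7038] v=[-5.5313]
Step 9: x=[3.1505] v=[-5.5326]
Step 10: x=[2.6159] v=[-5.3458]
Step 11: x=[2.1182] v=[-4.9772]
Step 12: x=[1.6743] v=[-4.4394]
Step 13: x=[1.2992] v=[-3.7507]
Step 14: x=[1.0058] v=[-2.9344]
Step 15: x=[0.8040] v=[-2.0184]
Step 16: x=[0.7006] v=[-1.0338]
Step 17: x=[0.6992] v=[-0.0140]
Step 18: x=[0.7998] v=[1.0063]
First v>=0 after going negative at step 18, time=1.8000

Answer: 1.8000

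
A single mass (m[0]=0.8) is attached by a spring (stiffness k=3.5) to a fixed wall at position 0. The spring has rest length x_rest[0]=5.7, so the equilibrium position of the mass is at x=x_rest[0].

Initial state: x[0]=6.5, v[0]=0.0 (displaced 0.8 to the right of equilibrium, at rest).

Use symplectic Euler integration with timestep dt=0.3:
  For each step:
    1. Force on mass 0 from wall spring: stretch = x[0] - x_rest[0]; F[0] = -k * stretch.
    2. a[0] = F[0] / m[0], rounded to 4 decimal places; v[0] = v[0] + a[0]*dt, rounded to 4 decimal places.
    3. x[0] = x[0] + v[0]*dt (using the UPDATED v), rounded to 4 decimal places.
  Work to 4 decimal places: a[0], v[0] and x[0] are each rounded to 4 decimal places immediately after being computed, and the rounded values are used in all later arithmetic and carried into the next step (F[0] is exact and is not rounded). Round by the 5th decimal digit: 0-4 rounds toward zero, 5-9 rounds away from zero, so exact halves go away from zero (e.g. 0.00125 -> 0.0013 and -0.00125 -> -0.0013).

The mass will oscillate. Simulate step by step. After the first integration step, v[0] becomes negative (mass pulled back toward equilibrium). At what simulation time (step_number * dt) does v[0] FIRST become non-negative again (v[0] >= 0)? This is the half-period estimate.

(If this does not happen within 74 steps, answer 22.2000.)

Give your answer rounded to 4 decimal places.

Answer: 1.5000

Derivation:
Step 0: x=[6.5000] v=[0.0000]
Step 1: x=[6.1850] v=[-1.0500]
Step 2: x=[5.6790] v=[-1.6866]
Step 3: x=[5.1813] v=[-1.6590]
Step 4: x=[4.8878] v=[-0.9782]
Step 5: x=[4.9141] v=[0.0878]
First v>=0 after going negative at step 5, time=1.5000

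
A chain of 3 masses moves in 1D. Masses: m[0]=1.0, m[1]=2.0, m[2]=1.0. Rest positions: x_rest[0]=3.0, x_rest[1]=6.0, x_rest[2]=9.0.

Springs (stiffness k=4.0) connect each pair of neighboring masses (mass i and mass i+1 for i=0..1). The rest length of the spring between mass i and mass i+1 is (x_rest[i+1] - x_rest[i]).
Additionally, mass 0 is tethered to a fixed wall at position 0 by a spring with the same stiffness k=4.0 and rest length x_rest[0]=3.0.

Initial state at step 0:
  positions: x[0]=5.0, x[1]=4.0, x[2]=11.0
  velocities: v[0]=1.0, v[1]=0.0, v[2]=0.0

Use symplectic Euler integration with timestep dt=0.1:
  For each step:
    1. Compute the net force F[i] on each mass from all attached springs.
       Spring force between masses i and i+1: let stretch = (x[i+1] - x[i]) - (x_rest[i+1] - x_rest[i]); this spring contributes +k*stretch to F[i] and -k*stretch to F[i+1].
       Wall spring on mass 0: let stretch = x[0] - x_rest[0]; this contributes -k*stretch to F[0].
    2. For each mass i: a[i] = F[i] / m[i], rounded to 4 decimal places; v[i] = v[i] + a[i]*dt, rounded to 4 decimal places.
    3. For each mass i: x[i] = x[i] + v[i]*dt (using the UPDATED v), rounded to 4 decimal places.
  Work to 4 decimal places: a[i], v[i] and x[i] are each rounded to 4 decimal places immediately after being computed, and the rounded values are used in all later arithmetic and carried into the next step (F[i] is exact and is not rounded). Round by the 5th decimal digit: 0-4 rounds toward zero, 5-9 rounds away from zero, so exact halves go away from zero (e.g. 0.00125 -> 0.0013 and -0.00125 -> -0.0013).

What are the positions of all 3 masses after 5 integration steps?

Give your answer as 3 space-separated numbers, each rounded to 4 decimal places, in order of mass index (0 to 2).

Step 0: x=[5.0000 4.0000 11.0000] v=[1.0000 0.0000 0.0000]
Step 1: x=[4.8600 4.1600 10.8400] v=[-1.4000 1.6000 -1.6000]
Step 2: x=[4.4976 4.4676 10.5328] v=[-3.6240 3.0760 -3.0720]
Step 3: x=[3.9541 4.8971 10.1030] v=[-5.4350 4.2950 -4.2981]
Step 4: x=[3.2902 5.4119 9.5850] v=[-6.6394 5.1476 -5.1805]
Step 5: x=[2.5795 5.9677 9.0200] v=[-7.1068 5.5579 -5.6497]

Answer: 2.5795 5.9677 9.0200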